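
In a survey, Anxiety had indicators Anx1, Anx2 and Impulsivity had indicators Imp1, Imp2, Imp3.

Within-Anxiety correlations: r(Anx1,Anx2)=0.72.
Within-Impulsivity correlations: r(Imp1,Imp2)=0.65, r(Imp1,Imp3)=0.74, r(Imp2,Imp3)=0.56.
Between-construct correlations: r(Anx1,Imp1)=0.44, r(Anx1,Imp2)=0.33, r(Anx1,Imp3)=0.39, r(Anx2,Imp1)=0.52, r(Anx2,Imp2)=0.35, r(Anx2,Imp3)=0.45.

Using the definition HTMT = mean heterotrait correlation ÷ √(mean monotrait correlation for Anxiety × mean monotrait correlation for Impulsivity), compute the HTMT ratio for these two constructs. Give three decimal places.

Mean heterotrait r = 2.48/6 = 0.4133.
Mean within-Anx = 0.72/1 = 0.7200; mean within-Imp = 1.95/3 = 0.6500.
Geometric mean = √(0.7200 × 0.6500) = 0.6841.
HTMT = 0.4133 / 0.6841 = 0.604.

0.604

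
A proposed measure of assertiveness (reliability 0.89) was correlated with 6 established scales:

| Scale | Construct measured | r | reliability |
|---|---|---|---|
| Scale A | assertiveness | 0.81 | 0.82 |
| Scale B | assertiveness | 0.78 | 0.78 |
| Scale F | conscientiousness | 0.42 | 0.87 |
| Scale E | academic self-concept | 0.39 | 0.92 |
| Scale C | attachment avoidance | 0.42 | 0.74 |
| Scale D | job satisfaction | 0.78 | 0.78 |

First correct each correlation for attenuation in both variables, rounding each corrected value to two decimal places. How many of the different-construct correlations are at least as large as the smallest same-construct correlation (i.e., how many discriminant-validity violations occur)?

Disattenuated r (r / √(r_scale · r_new)):
  Scale A (conv): 0.81 / √(0.82·0.89) = 0.95
  Scale B (conv): 0.78 / √(0.78·0.89) = 0.94
  Scale F (disc): 0.42 / √(0.87·0.89) = 0.48
  Scale E (disc): 0.39 / √(0.92·0.89) = 0.43
  Scale C (disc): 0.42 / √(0.74·0.89) = 0.52
  Scale D (disc): 0.78 / √(0.78·0.89) = 0.94
Smallest convergent = 0.94. Discriminant values: 0.48, 0.43, 0.52, 0.94; count ≥ 0.94 → 1.

1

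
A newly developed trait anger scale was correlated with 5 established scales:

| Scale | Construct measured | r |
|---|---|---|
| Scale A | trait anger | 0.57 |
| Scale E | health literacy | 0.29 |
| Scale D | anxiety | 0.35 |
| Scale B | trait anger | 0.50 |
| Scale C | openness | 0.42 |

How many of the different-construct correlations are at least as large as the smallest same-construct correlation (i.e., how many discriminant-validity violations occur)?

Convergent (same construct = trait anger): Scale A, Scale B.
Smallest convergent = 0.50. Discriminant values: 0.29, 0.35, 0.42; count ≥ 0.50 → 0.

0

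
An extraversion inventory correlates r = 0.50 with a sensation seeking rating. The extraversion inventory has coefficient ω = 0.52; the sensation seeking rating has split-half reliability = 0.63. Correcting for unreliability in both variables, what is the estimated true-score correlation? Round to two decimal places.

r_true = r_obs / √(r_xx · r_yy) = 0.50 / √(0.52 × 0.63) = 0.50 / √0.3276 = 0.50 / 0.5724 ≈ 0.87.

0.87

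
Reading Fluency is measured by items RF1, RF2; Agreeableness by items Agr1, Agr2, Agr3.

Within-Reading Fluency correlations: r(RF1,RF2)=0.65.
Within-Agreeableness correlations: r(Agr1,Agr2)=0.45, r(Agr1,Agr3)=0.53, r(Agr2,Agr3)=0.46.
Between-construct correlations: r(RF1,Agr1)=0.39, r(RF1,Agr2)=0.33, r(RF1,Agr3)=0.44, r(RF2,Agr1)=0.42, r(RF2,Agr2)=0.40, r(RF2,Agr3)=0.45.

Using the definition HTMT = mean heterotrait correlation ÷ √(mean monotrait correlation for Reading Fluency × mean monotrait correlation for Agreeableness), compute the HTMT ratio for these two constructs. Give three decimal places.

0.725

Mean heterotrait r = 2.43/6 = 0.4050.
Mean within-RF = 0.65/1 = 0.6500; mean within-Agr = 1.44/3 = 0.4800.
Geometric mean = √(0.6500 × 0.4800) = 0.5586.
HTMT = 0.4050 / 0.5586 = 0.725.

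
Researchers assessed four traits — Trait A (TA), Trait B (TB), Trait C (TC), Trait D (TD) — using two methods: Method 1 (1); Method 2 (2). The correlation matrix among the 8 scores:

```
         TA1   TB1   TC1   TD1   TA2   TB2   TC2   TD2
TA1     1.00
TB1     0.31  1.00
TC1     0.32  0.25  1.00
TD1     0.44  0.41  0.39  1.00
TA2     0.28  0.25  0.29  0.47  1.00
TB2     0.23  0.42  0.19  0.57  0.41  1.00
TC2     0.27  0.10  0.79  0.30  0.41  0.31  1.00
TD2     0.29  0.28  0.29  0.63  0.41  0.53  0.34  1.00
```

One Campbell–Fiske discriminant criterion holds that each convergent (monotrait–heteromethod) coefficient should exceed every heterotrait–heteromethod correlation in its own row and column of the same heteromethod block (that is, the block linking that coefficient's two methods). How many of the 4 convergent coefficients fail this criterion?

2

Each convergent coefficient versus the relevant comparison correlations:
TA (methods 1·2): 0.28 vs {0.23, 0.25, 0.27, 0.29, 0.29, 0.47} → fail.
TB (methods 1·2): 0.42 vs {0.25, 0.23, 0.10, 0.19, 0.28, 0.57} → fail.
TC (methods 1·2): 0.79 vs {0.29, 0.27, 0.19, 0.10, 0.29, 0.30} → pass.
TD (methods 1·2): 0.63 vs {0.47, 0.29, 0.57, 0.28, 0.30, 0.29} → pass.
2 of 4 fail.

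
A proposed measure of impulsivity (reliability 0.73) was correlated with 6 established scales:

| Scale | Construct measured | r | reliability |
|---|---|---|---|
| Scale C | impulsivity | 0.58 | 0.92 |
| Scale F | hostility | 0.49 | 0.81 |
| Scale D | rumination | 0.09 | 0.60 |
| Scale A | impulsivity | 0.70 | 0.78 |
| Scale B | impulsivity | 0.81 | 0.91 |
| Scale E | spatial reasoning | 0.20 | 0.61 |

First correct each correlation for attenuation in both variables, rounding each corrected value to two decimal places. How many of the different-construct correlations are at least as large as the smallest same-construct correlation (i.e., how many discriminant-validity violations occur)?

Disattenuated r (r / √(r_scale · r_new)):
  Scale C (conv): 0.58 / √(0.92·0.73) = 0.71
  Scale F (disc): 0.49 / √(0.81·0.73) = 0.64
  Scale D (disc): 0.09 / √(0.60·0.73) = 0.14
  Scale A (conv): 0.70 / √(0.78·0.73) = 0.93
  Scale B (conv): 0.81 / √(0.91·0.73) = 0.99
  Scale E (disc): 0.20 / √(0.61·0.73) = 0.30
Smallest convergent = 0.71. Discriminant values: 0.64, 0.14, 0.30; count ≥ 0.71 → 0.

0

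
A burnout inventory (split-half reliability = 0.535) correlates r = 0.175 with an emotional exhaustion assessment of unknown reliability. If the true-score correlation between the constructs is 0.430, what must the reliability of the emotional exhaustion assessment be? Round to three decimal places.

r_true = r_obs / √(r_xx · r_yy) ⇒ 0.430 = 0.175 / √(0.535 · r_yy).
√(0.535 · r_yy) = 0.175 / 0.430 = 0.4070; 0.535 · r_yy = 0.1656; r_yy = 0.1656 / 0.535 ≈ 0.310.

0.310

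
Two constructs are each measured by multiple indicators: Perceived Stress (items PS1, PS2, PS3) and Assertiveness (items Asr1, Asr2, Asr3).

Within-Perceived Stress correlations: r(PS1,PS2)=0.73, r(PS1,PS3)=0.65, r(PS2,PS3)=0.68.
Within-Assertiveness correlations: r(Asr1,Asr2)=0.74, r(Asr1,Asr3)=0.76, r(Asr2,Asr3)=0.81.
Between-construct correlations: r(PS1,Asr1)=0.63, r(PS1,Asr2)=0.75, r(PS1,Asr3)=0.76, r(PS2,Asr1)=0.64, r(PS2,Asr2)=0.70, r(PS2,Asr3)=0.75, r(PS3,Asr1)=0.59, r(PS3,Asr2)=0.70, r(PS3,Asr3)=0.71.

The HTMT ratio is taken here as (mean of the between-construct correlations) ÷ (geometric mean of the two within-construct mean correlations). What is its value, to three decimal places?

Mean heterotrait r = 6.23/9 = 0.6922.
Mean within-PS = 2.06/3 = 0.6867; mean within-Asr = 2.31/3 = 0.7700.
Geometric mean = √(0.6867 × 0.7700) = 0.7272.
HTMT = 0.6922 / 0.7272 = 0.952.

0.952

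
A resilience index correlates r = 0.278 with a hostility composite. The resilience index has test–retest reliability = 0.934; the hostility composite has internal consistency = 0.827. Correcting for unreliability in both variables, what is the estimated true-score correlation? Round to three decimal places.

0.316

r_true = r_obs / √(r_xx · r_yy) = 0.278 / √(0.934 × 0.827) = 0.278 / √0.772418 = 0.278 / 0.8789 ≈ 0.316.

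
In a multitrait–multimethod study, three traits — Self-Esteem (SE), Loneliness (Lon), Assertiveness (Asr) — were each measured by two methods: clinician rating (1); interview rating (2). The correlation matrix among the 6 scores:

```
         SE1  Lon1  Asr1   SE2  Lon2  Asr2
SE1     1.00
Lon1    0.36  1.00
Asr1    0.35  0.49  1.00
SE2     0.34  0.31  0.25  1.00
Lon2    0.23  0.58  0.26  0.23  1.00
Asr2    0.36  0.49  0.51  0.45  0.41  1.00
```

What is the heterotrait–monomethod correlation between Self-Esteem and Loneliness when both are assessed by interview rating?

Different traits, same method: r(SE2, Lon2) = 0.23.

0.23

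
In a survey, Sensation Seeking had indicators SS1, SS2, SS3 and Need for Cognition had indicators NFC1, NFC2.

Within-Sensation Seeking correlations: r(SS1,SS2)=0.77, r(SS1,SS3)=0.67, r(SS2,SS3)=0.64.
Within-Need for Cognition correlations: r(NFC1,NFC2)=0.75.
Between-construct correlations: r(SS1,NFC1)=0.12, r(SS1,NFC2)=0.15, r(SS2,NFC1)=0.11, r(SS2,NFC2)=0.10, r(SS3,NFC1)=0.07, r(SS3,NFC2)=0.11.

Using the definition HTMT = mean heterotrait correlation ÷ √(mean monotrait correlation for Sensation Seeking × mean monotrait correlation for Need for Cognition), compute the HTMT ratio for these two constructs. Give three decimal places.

0.153

Mean between = 0.66/6 = 0.1100.
Mean within-SS = 2.08/3 = 0.6933; mean within-NFC = 0.75/1 = 0.7500.
Geometric mean = √(0.6933 × 0.7500) = 0.7211.
HTMT = 0.1100 / 0.7211 = 0.153.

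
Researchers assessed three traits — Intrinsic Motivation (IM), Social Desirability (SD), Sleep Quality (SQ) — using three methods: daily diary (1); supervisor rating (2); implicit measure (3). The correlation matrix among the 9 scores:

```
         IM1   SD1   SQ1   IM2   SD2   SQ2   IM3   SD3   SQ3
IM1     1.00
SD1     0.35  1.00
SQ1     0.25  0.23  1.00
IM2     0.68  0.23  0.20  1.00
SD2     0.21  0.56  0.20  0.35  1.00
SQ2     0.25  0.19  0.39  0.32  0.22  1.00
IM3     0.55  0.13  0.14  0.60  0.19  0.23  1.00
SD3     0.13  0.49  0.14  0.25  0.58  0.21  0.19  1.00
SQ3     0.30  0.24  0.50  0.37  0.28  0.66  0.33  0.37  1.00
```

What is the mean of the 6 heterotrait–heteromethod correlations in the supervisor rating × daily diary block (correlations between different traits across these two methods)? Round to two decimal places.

HTHM values (method 2 × method 1): 0.23, 0.20, 0.21, 0.20, 0.25, 0.19; mean = 1.28/6 = 0.21.

0.21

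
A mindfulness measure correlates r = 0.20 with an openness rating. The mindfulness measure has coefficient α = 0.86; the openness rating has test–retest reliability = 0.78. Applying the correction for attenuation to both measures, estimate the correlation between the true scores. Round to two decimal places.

r_true = r_obs / √(r_xx · r_yy) = 0.20 / √(0.86 × 0.78) = 0.20 / √0.6708 = 0.20 / 0.8190 ≈ 0.24.

0.24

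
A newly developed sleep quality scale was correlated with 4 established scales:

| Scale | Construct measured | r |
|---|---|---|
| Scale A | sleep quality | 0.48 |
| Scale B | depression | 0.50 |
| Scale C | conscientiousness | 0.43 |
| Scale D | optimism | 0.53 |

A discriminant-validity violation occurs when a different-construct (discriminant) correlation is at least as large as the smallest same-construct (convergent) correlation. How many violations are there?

Convergent (same construct = sleep quality): Scale A.
Smallest convergent = 0.48. Discriminant values: 0.50, 0.43, 0.53; count ≥ 0.48 → 2.

2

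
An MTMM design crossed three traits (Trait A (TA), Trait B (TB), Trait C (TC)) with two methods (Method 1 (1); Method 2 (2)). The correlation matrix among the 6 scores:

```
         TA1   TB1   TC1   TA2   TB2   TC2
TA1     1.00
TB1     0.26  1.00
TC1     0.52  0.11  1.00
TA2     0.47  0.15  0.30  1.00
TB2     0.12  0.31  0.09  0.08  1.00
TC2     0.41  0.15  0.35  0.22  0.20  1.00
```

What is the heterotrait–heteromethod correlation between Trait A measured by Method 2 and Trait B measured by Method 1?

Different traits and methods: r(TA2, TB1) = 0.15.

0.15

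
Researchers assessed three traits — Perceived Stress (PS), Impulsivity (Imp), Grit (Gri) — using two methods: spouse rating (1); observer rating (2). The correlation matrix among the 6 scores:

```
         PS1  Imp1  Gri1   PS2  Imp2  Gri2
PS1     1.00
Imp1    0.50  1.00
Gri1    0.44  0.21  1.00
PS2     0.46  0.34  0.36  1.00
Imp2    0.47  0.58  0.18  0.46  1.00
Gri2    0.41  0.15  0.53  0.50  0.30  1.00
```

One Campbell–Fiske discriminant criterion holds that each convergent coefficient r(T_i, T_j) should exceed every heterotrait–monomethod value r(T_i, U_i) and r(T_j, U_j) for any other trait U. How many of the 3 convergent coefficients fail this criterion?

Convergent coefficients and their comparison sets:
PS (methods 1·2): 0.46 vs {0.50, 0.46, 0.44, 0.50} → fail.
Imp (methods 1·2): 0.58 vs {0.50, 0.46, 0.21, 0.30} → pass.
Gri (methods 1·2): 0.53 vs {0.44, 0.50, 0.21, 0.30} → pass.
1 of 3 fail.

1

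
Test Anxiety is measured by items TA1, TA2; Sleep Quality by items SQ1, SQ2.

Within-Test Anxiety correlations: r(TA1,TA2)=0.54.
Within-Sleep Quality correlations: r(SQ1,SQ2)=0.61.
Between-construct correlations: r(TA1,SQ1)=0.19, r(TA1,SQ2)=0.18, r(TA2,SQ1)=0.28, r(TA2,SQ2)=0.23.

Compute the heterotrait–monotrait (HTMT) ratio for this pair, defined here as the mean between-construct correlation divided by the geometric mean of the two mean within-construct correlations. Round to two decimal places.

0.38

Between-construct mean = 0.88/4 = 0.2200.
Mean within-TA = 0.54/1 = 0.5400; mean within-SQ = 0.61/1 = 0.6100.
Geometric mean = √(0.5400 × 0.6100) = 0.5739.
HTMT = 0.2200 / 0.5739 = 0.38.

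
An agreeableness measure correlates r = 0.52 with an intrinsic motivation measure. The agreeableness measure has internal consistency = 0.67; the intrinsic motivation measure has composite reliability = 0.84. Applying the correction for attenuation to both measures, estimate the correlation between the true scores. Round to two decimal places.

0.69

r_true = r_obs / √(r_xx · r_yy) = 0.52 / √(0.67 × 0.84) = 0.52 / √0.5628 = 0.52 / 0.7502 ≈ 0.69.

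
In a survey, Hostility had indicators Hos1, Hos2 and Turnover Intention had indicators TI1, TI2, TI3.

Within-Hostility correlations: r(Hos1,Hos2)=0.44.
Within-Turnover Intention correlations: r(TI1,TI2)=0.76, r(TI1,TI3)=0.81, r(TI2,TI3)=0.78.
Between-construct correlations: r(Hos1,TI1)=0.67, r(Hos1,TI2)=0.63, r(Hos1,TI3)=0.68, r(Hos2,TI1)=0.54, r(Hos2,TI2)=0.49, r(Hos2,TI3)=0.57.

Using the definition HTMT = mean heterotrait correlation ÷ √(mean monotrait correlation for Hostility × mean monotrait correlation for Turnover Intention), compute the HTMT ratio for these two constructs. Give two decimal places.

Mean between = 3.58/6 = 0.5967.
Mean within-Hos = 0.44/1 = 0.4400; mean within-TI = 2.35/3 = 0.7833.
Geometric mean = √(0.4400 × 0.7833) = 0.5871.
HTMT = 0.5967 / 0.5871 = 1.02.

1.02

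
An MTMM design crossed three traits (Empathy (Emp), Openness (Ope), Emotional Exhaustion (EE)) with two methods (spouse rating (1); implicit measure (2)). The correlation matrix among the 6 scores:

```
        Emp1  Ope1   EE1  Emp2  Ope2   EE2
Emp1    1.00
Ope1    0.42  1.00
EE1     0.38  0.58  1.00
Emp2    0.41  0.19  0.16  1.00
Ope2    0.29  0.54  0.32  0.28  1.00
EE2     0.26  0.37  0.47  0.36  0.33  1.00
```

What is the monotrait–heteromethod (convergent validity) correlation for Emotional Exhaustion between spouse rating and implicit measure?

0.47

Same trait (EE), different methods: r(EE1, EE2) = 0.47.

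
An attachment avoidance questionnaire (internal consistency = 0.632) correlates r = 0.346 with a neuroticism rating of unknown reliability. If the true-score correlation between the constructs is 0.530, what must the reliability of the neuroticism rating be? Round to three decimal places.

r_true = r_obs / √(r_xx · r_yy) ⇒ 0.530 = 0.346 / √(0.632 · r_yy).
√(0.632 · r_yy) = 0.346 / 0.530 = 0.6528; 0.632 · r_yy = 0.4261; r_yy = 0.4261 / 0.632 ≈ 0.674.

0.674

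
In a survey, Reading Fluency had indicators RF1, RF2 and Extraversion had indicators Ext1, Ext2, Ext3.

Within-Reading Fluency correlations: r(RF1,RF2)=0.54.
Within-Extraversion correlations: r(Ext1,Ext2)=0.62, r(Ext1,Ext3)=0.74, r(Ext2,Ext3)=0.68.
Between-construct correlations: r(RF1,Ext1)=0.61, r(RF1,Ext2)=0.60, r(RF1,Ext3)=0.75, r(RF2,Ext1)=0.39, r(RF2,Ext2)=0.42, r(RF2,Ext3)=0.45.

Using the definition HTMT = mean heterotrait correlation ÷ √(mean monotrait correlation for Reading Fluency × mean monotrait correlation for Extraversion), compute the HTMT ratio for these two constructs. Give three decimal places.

0.886

Between-construct mean = 3.22/6 = 0.5367.
Mean within-RF = 0.54/1 = 0.5400; mean within-Ext = 2.04/3 = 0.6800.
Geometric mean = √(0.5400 × 0.6800) = 0.6060.
HTMT = 0.5367 / 0.6060 = 0.886.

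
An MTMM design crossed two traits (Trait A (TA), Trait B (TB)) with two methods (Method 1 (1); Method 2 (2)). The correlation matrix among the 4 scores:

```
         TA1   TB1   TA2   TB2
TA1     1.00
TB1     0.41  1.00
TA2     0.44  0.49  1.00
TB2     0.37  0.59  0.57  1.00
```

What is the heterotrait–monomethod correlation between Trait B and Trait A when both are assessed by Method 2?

0.57

Different traits, same method: r(TB2, TA2) = 0.57.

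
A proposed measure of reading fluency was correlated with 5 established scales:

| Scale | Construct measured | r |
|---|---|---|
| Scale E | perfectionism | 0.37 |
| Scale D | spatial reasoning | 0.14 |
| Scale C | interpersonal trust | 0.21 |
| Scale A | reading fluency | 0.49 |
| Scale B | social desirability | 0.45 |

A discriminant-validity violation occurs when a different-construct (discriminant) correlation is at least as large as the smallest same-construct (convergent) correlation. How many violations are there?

0

Convergent (same construct = reading fluency): Scale A.
Smallest convergent = 0.49. Discriminant values: 0.37, 0.14, 0.21, 0.45; count ≥ 0.49 → 0.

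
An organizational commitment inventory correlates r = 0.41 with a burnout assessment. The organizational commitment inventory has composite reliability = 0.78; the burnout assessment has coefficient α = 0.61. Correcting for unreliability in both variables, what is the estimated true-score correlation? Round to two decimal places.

r_true = r_obs / √(r_xx · r_yy) = 0.41 / √(0.78 × 0.61) = 0.41 / √0.4758 = 0.41 / 0.6898 ≈ 0.59.

0.59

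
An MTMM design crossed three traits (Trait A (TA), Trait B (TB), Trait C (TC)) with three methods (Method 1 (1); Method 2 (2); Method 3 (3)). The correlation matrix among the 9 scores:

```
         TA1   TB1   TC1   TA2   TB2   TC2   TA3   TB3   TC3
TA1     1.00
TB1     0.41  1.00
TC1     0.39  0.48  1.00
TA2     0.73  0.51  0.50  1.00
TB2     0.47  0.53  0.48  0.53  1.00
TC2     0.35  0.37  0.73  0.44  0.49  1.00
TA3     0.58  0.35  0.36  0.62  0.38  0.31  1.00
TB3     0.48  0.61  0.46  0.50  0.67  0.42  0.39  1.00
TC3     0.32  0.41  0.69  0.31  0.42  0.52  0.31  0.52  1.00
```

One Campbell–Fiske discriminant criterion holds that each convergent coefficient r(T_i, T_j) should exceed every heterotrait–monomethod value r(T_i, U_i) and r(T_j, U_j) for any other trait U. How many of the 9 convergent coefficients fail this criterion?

Checking each validity diagonal entry against its comparison values:
TA (methods 1·2): 0.73 vs {0.41, 0.53, 0.39, 0.44} → pass.
TA (methods 1·3): 0.58 vs {0.41, 0.39, 0.39, 0.31} → pass.
TA (methods 2·3): 0.62 vs {0.53, 0.39, 0.44, 0.31} → pass.
TB (methods 1·2): 0.53 vs {0.41, 0.53, 0.48, 0.49} → fail.
TB (methods 1·3): 0.61 vs {0.41, 0.39, 0.48, 0.52} → pass.
TB (methods 2·3): 0.67 vs {0.53, 0.39, 0.49, 0.52} → pass.
TC (methods 1·2): 0.73 vs {0.39, 0.44, 0.48, 0.49} → pass.
TC (methods 1·3): 0.69 vs {0.39, 0.31, 0.48, 0.52} → pass.
TC (methods 2·3): 0.52 vs {0.44, 0.31, 0.49, 0.52} → fail.
2 of 9 fail.

2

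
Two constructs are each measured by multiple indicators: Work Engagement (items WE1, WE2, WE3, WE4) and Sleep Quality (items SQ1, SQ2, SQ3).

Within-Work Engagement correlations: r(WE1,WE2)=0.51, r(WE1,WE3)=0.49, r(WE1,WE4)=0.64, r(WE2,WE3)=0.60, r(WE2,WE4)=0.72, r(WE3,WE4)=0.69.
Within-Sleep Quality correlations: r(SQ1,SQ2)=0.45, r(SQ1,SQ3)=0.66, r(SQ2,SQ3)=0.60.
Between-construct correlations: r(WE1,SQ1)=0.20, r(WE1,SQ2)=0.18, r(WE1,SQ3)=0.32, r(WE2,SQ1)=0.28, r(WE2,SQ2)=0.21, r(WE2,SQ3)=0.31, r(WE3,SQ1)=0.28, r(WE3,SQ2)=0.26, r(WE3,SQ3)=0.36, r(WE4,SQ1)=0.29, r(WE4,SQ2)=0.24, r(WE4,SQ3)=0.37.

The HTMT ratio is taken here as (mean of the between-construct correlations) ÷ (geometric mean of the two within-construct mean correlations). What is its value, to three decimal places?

0.467

Mean between = 3.30/12 = 0.2750.
Mean within-WE = 3.65/6 = 0.6083; mean within-SQ = 1.71/3 = 0.5700.
Geometric mean = √(0.6083 × 0.5700) = 0.5888.
HTMT = 0.2750 / 0.5888 = 0.467.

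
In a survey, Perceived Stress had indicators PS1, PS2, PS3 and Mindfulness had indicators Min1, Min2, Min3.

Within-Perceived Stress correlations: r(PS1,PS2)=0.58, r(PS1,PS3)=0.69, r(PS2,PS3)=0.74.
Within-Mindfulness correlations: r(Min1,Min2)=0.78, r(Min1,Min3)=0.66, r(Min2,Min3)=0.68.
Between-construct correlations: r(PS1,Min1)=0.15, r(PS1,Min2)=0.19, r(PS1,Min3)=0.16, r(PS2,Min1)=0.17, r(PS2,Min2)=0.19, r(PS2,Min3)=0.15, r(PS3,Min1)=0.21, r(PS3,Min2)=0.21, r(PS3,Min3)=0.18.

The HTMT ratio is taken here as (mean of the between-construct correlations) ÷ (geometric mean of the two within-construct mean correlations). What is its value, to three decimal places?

0.260

Mean heterotrait r = 1.61/9 = 0.1789.
Mean within-PS = 2.01/3 = 0.6700; mean within-Min = 2.12/3 = 0.7067.
Geometric mean = √(0.6700 × 0.7067) = 0.6881.
HTMT = 0.1789 / 0.6881 = 0.260.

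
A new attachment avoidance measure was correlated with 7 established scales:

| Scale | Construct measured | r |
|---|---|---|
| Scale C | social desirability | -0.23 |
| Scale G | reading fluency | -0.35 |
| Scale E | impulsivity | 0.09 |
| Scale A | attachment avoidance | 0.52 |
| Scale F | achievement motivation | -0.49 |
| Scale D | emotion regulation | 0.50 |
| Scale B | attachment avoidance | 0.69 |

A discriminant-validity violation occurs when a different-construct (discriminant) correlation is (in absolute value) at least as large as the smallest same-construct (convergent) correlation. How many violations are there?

Convergent (same construct = attachment avoidance): Scale A, Scale B.
Smallest convergent = 0.52. Discriminant |r|: 0.23, 0.35, 0.09, 0.49, 0.50; count ≥ 0.52 → 0.

0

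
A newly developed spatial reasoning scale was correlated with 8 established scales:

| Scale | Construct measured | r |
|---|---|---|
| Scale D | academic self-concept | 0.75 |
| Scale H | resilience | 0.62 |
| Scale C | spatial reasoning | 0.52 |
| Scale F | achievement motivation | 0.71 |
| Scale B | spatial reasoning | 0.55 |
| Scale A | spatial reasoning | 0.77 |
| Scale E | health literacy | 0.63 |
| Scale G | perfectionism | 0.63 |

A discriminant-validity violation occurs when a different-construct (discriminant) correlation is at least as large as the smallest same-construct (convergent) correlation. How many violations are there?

Convergent (same construct = spatial reasoning): Scale C, Scale B, Scale A.
Smallest convergent = 0.52. Discriminant values: 0.75, 0.62, 0.71, 0.63, 0.63; count ≥ 0.52 → 5.

5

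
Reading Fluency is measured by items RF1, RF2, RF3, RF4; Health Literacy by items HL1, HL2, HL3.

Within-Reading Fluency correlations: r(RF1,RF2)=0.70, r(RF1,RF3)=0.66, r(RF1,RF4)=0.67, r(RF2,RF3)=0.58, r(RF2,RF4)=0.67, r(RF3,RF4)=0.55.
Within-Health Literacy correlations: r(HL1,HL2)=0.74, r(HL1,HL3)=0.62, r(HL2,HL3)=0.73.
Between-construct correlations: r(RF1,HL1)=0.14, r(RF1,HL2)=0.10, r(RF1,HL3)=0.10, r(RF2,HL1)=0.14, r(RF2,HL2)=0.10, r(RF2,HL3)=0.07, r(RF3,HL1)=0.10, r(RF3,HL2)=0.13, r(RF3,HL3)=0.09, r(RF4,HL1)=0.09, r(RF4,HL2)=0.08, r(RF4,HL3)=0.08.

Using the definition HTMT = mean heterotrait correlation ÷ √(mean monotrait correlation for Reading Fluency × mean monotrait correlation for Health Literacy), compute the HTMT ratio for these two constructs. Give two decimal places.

Between-construct mean = 1.22/12 = 0.1017.
Mean within-RF = 3.83/6 = 0.6383; mean within-HL = 2.09/3 = 0.6967.
Geometric mean = √(0.6383 × 0.6967) = 0.6669.
HTMT = 0.1017 / 0.6669 = 0.15.

0.15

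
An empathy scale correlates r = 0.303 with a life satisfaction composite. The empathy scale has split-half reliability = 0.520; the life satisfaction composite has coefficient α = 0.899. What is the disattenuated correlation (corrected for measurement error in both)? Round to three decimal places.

0.443

r_true = r_obs / √(r_xx · r_yy) = 0.303 / √(0.520 × 0.899) = 0.303 / √0.467480 = 0.303 / 0.6837 ≈ 0.443.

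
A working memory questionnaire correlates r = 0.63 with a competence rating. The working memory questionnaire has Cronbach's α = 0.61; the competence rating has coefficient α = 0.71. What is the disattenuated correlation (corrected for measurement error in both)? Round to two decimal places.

0.96

r_true = r_obs / √(r_xx · r_yy) = 0.63 / √(0.61 × 0.71) = 0.63 / √0.4331 = 0.63 / 0.6581 ≈ 0.96.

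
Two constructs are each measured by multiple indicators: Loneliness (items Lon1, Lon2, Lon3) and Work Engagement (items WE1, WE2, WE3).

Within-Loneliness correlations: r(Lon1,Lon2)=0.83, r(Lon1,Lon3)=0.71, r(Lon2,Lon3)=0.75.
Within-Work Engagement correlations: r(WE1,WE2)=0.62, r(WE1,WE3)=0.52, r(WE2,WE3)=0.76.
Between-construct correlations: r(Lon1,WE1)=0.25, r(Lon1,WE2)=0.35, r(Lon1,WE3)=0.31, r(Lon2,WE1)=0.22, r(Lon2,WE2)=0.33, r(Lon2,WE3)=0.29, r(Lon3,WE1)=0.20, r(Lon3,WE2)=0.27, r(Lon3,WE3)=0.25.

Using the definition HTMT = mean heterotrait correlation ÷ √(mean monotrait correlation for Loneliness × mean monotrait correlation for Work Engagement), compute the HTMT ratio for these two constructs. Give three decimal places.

Between-construct mean = 2.47/9 = 0.2744.
Mean within-Lon = 2.29/3 = 0.7633; mean within-WE = 1.90/3 = 0.6333.
Geometric mean = √(0.7633 × 0.6333) = 0.6953.
HTMT = 0.2744 / 0.6953 = 0.395.

0.395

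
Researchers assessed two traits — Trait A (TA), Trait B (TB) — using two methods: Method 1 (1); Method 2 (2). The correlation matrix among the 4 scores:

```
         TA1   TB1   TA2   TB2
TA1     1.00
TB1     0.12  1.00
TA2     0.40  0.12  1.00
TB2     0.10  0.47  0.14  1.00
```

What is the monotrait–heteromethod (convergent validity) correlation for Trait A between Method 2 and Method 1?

0.40

Same trait (TA), different methods: r(TA2, TA1) = 0.40.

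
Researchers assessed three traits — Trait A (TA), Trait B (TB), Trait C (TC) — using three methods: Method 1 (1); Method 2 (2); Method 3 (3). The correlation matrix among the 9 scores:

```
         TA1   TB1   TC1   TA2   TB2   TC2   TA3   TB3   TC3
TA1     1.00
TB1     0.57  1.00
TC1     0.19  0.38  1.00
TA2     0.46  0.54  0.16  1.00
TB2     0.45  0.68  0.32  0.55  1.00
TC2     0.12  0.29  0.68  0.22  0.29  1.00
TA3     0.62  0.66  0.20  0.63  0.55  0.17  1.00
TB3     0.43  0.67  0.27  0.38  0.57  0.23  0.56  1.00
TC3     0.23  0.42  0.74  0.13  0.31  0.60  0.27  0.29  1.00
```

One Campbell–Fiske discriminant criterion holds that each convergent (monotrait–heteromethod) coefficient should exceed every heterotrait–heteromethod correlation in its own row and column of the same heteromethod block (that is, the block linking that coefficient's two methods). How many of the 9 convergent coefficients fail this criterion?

2

Checking each validity diagonal entry against its comparison values:
TA (methods 1·2): 0.46 vs {0.45, 0.54, 0.12, 0.16} → fail.
TA (methods 1·3): 0.62 vs {0.43, 0.66, 0.23, 0.20} → fail.
TA (methods 2·3): 0.63 vs {0.38, 0.55, 0.13, 0.17} → pass.
TB (methods 1·2): 0.68 vs {0.54, 0.45, 0.29, 0.32} → pass.
TB (methods 1·3): 0.67 vs {0.66, 0.43, 0.42, 0.27} → pass.
TB (methods 2·3): 0.57 vs {0.55, 0.38, 0.31, 0.23} → pass.
TC (methods 1·2): 0.68 vs {0.16, 0.12, 0.32, 0.29} → pass.
TC (methods 1·3): 0.74 vs {0.20, 0.23, 0.27, 0.42} → pass.
TC (methods 2·3): 0.60 vs {0.17, 0.13, 0.23, 0.31} → pass.
2 of 9 fail.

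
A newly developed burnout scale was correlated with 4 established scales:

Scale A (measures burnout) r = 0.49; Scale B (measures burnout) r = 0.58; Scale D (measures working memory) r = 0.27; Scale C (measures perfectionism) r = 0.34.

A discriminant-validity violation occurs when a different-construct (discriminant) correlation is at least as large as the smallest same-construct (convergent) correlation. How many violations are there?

0

Convergent (same construct = burnout): Scale A, Scale B.
Smallest convergent = 0.49. Discriminant values: 0.27, 0.34; count ≥ 0.49 → 0.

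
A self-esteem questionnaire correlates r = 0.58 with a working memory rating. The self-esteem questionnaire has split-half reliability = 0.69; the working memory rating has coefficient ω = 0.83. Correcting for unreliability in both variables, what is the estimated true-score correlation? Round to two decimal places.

r_true = r_obs / √(r_xx · r_yy) = 0.58 / √(0.69 × 0.83) = 0.58 / √0.5727 = 0.58 / 0.7568 ≈ 0.77.

0.77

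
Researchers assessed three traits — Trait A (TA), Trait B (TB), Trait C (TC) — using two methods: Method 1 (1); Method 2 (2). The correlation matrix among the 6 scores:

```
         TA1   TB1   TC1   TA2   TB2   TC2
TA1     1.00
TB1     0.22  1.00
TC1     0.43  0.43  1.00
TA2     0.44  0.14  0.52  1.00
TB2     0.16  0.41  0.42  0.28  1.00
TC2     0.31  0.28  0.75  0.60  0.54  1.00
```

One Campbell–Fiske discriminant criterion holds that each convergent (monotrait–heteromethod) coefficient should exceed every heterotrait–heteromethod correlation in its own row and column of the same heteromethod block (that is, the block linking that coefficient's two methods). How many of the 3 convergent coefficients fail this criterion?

2

Convergent coefficients and their comparison sets:
TA (methods 1·2): 0.44 vs {0.16, 0.14, 0.31, 0.52} → fail.
TB (methods 1·2): 0.41 vs {0.14, 0.16, 0.28, 0.42} → fail.
TC (methods 1·2): 0.75 vs {0.52, 0.31, 0.42, 0.28} → pass.
2 of 3 fail.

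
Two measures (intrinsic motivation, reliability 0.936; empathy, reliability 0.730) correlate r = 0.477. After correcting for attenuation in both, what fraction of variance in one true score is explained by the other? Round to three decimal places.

Disattenuated r = 0.477 / √(0.936 × 0.730) = 0.477 / 0.8266 = 0.5771.
Shared true-score variance = 0.5771² = 0.3330 ≈ 0.333.

0.333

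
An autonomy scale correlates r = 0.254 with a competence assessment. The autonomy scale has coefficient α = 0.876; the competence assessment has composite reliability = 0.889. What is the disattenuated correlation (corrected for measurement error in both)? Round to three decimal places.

0.288

r_true = r_obs / √(r_xx · r_yy) = 0.254 / √(0.876 × 0.889) = 0.254 / √0.778764 = 0.254 / 0.8825 ≈ 0.288.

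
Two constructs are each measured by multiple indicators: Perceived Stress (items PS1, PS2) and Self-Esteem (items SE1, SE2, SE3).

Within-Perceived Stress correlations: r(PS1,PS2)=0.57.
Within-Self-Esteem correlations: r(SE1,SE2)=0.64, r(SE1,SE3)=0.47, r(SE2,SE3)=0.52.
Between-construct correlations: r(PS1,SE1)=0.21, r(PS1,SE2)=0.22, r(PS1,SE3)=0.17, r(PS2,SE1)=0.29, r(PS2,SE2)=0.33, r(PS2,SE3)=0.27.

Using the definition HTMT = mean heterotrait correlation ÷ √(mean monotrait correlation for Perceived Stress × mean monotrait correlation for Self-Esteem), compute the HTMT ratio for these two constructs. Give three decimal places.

Mean heterotrait r = 1.49/6 = 0.2483.
Mean within-PS = 0.57/1 = 0.5700; mean within-SE = 1.63/3 = 0.5433.
Geometric mean = √(0.5700 × 0.5433) = 0.5565.
HTMT = 0.2483 / 0.5565 = 0.446.

0.446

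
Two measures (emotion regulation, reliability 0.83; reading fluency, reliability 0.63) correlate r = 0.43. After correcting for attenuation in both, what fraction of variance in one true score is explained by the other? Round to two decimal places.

0.35

Disattenuated r = 0.43 / √(0.83 × 0.63) = 0.43 / 0.7231 = 0.5947.
Shared true-score variance = 0.5947² = 0.3537 ≈ 0.35.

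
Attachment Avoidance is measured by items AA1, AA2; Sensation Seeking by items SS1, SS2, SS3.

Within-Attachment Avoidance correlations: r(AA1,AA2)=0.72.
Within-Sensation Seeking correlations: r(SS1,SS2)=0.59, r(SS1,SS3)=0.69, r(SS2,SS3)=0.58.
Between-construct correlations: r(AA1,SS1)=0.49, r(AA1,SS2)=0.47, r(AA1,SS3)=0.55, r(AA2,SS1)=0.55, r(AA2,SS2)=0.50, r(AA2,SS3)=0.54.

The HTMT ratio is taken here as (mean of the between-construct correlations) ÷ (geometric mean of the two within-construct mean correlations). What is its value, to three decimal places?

0.773

Mean between = 3.10/6 = 0.5167.
Mean within-AA = 0.72/1 = 0.7200; mean within-SS = 1.86/3 = 0.6200.
Geometric mean = √(0.7200 × 0.6200) = 0.6681.
HTMT = 0.5167 / 0.6681 = 0.773.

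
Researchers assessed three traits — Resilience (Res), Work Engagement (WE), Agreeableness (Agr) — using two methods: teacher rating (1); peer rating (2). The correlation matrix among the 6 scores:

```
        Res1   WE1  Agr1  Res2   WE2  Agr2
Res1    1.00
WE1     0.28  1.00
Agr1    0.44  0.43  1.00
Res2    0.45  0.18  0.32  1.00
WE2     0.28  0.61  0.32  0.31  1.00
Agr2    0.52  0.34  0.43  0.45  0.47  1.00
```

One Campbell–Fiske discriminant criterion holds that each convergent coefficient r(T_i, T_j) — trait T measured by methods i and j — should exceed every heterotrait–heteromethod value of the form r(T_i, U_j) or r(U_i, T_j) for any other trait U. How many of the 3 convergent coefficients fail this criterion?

Each convergent coefficient versus the relevant comparison correlations:
Res (methods 1·2): 0.45 vs {0.28, 0.18, 0.52, 0.32} → fail.
WE (methods 1·2): 0.61 vs {0.18, 0.28, 0.34, 0.32} → pass.
Agr (methods 1·2): 0.43 vs {0.32, 0.52, 0.32, 0.34} → fail.
2 of 3 fail.

2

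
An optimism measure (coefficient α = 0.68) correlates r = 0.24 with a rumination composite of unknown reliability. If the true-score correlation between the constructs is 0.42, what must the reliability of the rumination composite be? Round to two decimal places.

0.48

r_true = r_obs / √(r_xx · r_yy) ⇒ 0.42 = 0.24 / √(0.68 · r_yy).
√(0.68 · r_yy) = 0.24 / 0.42 = 0.5714; 0.68 · r_yy = 0.3265; r_yy = 0.3265 / 0.68 ≈ 0.48.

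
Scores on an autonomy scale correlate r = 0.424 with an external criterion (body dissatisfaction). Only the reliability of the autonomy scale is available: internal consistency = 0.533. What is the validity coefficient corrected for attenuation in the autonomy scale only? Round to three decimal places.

Single correction: r_c = r_obs / √r_xx = 0.424 / √0.533 = 0.424 / 0.7301 ≈ 0.581.

0.581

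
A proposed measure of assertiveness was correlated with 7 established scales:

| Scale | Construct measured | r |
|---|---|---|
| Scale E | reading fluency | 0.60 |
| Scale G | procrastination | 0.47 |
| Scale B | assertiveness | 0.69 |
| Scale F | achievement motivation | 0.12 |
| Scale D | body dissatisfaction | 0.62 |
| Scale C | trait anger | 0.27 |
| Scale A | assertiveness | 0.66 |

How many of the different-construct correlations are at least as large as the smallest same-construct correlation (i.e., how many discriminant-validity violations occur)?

Convergent (same construct = assertiveness): Scale B, Scale A.
Smallest convergent = 0.66. Discriminant values: 0.60, 0.47, 0.12, 0.62, 0.27; count ≥ 0.66 → 0.

0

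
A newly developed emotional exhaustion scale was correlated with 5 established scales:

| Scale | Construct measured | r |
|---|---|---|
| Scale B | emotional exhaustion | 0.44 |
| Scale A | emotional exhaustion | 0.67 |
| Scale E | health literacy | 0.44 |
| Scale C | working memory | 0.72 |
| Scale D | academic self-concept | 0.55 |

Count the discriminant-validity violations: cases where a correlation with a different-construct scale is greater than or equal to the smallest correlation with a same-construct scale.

Convergent (same construct = emotional exhaustion): Scale B, Scale A.
Smallest convergent = 0.44. Discriminant values: 0.44, 0.72, 0.55; count ≥ 0.44 → 3.

3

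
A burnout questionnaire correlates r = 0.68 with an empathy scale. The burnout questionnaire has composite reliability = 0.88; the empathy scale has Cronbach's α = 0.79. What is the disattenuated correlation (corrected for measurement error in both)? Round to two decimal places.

r_true = r_obs / √(r_xx · r_yy) = 0.68 / √(0.88 × 0.79) = 0.68 / √0.6952 = 0.68 / 0.8338 ≈ 0.82.

0.82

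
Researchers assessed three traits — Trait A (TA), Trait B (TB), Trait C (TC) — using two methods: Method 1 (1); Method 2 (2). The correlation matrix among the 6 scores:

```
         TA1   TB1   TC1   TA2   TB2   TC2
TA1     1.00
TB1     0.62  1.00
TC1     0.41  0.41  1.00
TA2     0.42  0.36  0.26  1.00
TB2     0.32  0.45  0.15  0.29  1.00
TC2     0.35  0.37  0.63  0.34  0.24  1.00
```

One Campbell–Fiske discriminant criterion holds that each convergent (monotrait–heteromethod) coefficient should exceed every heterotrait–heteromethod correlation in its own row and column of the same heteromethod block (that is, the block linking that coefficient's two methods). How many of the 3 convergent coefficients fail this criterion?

0

Each convergent coefficient versus the relevant comparison correlations:
TA (methods 1·2): 0.42 vs {0.32, 0.36, 0.35, 0.26} → pass.
TB (methods 1·2): 0.45 vs {0.36, 0.32, 0.37, 0.15} → pass.
TC (methods 1·2): 0.63 vs {0.26, 0.35, 0.15, 0.37} → pass.
0 of 3 fail.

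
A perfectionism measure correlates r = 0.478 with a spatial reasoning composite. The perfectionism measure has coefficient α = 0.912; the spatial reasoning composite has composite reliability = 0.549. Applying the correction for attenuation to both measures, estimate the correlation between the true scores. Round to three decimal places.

0.676

r_true = r_obs / √(r_xx · r_yy) = 0.478 / √(0.912 × 0.549) = 0.478 / √0.500688 = 0.478 / 0.7076 ≈ 0.676.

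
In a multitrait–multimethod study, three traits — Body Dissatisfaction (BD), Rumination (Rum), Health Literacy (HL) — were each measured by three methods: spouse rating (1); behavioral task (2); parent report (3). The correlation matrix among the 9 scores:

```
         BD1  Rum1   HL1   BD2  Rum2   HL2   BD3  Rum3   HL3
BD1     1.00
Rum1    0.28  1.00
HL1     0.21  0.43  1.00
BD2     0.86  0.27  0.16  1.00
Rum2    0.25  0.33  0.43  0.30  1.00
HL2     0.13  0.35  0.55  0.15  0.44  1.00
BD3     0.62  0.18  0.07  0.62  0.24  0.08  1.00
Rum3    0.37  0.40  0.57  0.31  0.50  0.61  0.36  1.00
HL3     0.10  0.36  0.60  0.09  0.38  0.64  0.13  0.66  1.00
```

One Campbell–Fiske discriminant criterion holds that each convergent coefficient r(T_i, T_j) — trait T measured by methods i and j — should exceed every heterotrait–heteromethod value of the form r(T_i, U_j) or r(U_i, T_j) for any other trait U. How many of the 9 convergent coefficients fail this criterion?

3

Convergent coefficients and their comparison sets:
BD (methods 1·2): 0.86 vs {0.25, 0.27, 0.13, 0.16} → pass.
BD (methods 1·3): 0.62 vs {0.37, 0.18, 0.10, 0.07} → pass.
BD (methods 2·3): 0.62 vs {0.31, 0.24, 0.09, 0.08} → pass.
Rum (methods 1·2): 0.33 vs {0.27, 0.25, 0.35, 0.43} → fail.
Rum (methods 1·3): 0.40 vs {0.18, 0.37, 0.36, 0.57} → fail.
Rum (methods 2·3): 0.50 vs {0.24, 0.31, 0.38, 0.61} → fail.
HL (methods 1·2): 0.55 vs {0.16, 0.13, 0.43, 0.35} → pass.
HL (methods 1·3): 0.60 vs {0.07, 0.10, 0.57, 0.36} → pass.
HL (methods 2·3): 0.64 vs {0.08, 0.09, 0.61, 0.38} → pass.
3 of 9 fail.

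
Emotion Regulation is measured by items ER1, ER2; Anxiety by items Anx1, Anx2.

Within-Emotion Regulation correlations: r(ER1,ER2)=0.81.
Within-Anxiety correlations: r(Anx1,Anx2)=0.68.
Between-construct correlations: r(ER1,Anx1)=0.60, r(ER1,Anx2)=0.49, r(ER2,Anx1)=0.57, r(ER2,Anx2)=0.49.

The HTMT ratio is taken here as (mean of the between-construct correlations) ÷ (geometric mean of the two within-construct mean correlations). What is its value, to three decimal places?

Between-construct mean = 2.15/4 = 0.5375.
Mean within-ER = 0.81/1 = 0.8100; mean within-Anx = 0.68/1 = 0.6800.
Geometric mean = √(0.8100 × 0.6800) = 0.7422.
HTMT = 0.5375 / 0.7422 = 0.724.

0.724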